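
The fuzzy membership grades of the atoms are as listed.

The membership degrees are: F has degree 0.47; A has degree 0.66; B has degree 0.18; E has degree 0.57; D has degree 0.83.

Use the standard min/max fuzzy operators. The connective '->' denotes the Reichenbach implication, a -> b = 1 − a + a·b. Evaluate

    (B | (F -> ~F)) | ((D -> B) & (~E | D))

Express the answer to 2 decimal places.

0.78

~F = 1 − 0.47 = 0.53
F -> ~F  [Reichenbach: 1 − a + a·b] with a=0.47, b=0.53 → 0.78
B | (F -> ~F) = max(a, b) on (0.18, 0.78) = 0.78
D -> B  [Reichenbach: 1 − a + a·b] with a=0.83, b=0.18 → 0.32
~E = 1 − 0.57 = 0.43
~E | D = max(a, b) on (0.43, 0.83) = 0.83
(D -> B) & (~E | D) = min(a, b) on (0.32, 0.83) = 0.32
(B | (F -> ~F)) | ((D -> B) & (~E | D)) = max(a, b) on (0.78, 0.32) = 0.78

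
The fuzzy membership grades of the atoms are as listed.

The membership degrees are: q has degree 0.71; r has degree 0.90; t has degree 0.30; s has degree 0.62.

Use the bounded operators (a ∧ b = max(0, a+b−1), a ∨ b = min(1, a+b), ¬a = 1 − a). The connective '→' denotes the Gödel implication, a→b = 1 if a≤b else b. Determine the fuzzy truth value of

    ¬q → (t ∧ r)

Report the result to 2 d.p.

¬q = 1 − 0.71 = 0.29
t ∧ r = max(0, a+b−1) on (0.30, 0.90) = 0.20
¬q → (t ∧ r)  [Gödel: 1 if a≤b else b] with a=0.29, b=0.20 → 0.20

0.20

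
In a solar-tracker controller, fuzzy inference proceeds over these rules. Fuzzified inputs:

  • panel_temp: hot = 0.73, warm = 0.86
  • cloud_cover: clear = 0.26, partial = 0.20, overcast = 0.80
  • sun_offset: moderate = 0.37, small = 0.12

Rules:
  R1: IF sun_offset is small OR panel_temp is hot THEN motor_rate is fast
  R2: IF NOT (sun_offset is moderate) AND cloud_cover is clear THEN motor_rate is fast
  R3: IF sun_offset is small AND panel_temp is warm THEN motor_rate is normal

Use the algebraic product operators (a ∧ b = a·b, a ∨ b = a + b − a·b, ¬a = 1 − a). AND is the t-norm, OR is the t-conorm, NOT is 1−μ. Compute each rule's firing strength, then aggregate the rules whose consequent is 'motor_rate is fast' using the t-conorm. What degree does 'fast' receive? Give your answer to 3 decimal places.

0.801

R1: small=0.12, hot=0.73; OR[a + b − a·b] → w = 0.7624
R2: ¬moderate=1−0.37=0.63, clear=0.26; AND[a·b] → w = 0.1638
R3: small=0.12, warm=0.86; AND[a·b] → w = 0.1032
Rules with consequent 'fast': {R1, R2} → strengths 0.7624, 0.1638
Aggregate via t-conorm [a + b − a·b]: 0.8013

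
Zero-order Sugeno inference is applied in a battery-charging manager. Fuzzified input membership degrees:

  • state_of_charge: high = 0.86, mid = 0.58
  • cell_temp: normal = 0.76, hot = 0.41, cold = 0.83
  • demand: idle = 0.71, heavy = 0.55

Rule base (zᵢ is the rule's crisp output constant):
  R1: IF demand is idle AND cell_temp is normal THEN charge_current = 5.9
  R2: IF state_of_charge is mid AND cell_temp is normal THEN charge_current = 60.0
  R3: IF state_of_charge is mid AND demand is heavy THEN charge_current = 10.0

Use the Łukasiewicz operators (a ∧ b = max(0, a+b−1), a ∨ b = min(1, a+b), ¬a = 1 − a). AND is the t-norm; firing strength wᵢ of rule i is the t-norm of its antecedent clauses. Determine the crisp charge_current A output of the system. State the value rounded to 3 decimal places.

26.035

R1 (z=5.9): idle=0.71, normal=0.76; AND[max(0, a+b−1)] → w = 0.47
R2 (z=60.0): mid=0.58, normal=0.76; AND[max(0, a+b−1)] → w = 0.34
R3 (z=10.0): mid=0.58, heavy=0.55; AND[max(0, a+b−1)] → w = 0.13
Weighted average = (0.47·5.9 + 0.34·60.0 + 0.13·10.0) / (0.47 + 0.34 + 0.13)
  = 24.4730 / 0.9400 = 26.035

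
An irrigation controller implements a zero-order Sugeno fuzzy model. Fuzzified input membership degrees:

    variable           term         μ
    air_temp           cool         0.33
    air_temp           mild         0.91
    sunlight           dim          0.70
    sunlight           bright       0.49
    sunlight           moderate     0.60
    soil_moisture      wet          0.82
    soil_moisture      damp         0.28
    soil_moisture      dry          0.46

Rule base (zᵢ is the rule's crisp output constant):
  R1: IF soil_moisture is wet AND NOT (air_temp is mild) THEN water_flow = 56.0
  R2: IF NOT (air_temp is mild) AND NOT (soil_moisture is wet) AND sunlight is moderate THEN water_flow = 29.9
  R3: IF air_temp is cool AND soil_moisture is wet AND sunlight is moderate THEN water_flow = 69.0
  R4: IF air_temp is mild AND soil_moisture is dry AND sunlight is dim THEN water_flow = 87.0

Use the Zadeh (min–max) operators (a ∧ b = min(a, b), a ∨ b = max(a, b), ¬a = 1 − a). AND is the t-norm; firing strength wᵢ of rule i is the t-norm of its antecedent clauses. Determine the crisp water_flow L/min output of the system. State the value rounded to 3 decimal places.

R1 (z=56.0): wet=0.82, ¬mild=1−0.91=0.09; AND[min(a, b)] → w = 0.09
R2 (z=29.9): ¬mild=1−0.91=0.09, ¬wet=1−0.82=0.18, moderate=0.60; AND[min(a, b)] → w = 0.09
R3 (z=69.0): cool=0.33, wet=0.82, moderate=0.60; AND[min(a, b)] → w = 0.33
R4 (z=87.0): mild=0.91, dry=0.46, dim=0.70; AND[min(a, b)] → w = 0.46
Weighted average = (0.09·56.0 + 0.09·29.9 + 0.33·69.0 + 0.46·87.0) / (0.09 + 0.09 + 0.33 + 0.46)
  = 70.5210 / 0.9700 = 72.702

72.702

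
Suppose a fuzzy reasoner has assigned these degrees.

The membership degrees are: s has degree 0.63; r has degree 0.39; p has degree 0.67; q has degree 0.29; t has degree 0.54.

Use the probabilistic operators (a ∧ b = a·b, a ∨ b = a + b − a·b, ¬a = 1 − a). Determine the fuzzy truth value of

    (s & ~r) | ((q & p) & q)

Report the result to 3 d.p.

~r = 1 − 0.3900 = 0.6100
s & ~r = a·b on (0.6300, 0.6100) = 0.3843
q & p = a·b on (0.2900, 0.6700) = 0.1943
(q & p) & q = a·b on (0.1943, 0.2900) = 0.0563
(s & ~r) | ((q & p) & q) = a + b − a·b on (0.3843, 0.0563) = 0.4190

0.419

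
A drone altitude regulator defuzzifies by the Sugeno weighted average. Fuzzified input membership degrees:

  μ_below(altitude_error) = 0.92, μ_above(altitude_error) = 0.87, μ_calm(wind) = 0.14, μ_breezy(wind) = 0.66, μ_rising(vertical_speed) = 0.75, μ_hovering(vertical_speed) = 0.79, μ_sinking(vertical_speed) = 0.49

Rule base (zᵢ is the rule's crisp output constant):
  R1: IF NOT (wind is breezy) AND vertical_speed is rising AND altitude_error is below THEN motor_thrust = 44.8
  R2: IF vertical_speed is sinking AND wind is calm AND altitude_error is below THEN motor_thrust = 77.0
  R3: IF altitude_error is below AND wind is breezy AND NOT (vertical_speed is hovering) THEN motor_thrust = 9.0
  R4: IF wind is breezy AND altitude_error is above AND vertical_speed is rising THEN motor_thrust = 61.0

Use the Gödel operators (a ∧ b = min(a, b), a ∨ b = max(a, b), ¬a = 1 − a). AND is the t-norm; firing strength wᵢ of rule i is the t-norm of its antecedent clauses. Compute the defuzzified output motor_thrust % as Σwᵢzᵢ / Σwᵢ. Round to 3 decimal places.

R1 (z=44.8): ¬breezy=1−0.66=0.34, rising=0.75, below=0.92; AND[min(a, b)] → w = 0.34
R2 (z=77.0): sinking=0.49, calm=0.14, below=0.92; AND[min(a, b)] → w = 0.14
R3 (z=9.0): below=0.92, breezy=0.66, ¬hovering=1−0.79=0.21; AND[min(a, b)] → w = 0.21
R4 (z=61.0): breezy=0.66, above=0.87, rising=0.75; AND[min(a, b)] → w = 0.66
Weighted average = (0.34·44.8 + 0.14·77.0 + 0.21·9.0 + 0.66·61.0) / (0.34 + 0.14 + 0.21 + 0.66)
  = 68.1620 / 1.3500 = 50.490

50.490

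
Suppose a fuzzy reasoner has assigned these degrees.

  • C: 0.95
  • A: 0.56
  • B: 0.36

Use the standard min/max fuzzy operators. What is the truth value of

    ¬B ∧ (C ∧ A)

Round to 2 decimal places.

0.56

¬B = 1 − 0.36 = 0.64
C ∧ A = min(a, b) on (0.95, 0.56) = 0.56
¬B ∧ (C ∧ A) = min(a, b) on (0.64, 0.56) = 0.56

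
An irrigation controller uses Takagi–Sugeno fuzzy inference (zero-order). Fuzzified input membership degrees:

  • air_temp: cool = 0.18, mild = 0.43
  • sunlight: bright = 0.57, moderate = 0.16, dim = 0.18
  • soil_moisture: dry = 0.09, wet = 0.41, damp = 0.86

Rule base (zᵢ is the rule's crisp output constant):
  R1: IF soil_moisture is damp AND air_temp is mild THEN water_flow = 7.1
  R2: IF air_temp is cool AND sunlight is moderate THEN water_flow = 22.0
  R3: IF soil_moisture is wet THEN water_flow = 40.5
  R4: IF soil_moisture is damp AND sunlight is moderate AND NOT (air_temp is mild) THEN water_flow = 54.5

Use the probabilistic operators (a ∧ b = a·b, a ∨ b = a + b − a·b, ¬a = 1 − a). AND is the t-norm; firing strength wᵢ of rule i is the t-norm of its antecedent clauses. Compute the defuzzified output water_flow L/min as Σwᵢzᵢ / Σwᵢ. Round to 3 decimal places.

R1 (z=7.1): damp=0.86, mild=0.43; AND[a·b] → w = 0.3698
R2 (z=22.0): cool=0.18, moderate=0.16; AND[a·b] → w = 0.0288
R3 (z=40.5): wet=0.41 → w = 0.4100
R4 (z=54.5): damp=0.86, moderate=0.16, ¬mild=1−0.43=0.57; AND[a·b] → w = 0.0784
Weighted average = (0.3698·7.1 + 0.0288·22.0 + 0.4100·40.5 + 0.0784·54.5) / (0.3698 + 0.0288 + 0.4100 + 0.0784)
  = 24.1387 / 0.8870 = 27.213

27.213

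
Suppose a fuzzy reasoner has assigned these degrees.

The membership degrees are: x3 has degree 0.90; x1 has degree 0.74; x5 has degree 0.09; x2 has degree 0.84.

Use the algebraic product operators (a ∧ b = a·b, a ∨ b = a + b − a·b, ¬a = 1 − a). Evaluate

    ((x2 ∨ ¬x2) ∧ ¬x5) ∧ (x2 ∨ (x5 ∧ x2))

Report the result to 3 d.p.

0.671

¬x2 = 1 − 0.8400 = 0.1600
x2 ∨ ¬x2 = a + b − a·b on (0.8400, 0.1600) = 0.8656
¬x5 = 1 − 0.0900 = 0.9100
(x2 ∨ ¬x2) ∧ ¬x5 = a·b on (0.8656, 0.9100) = 0.7877
x5 ∧ x2 = a·b on (0.0900, 0.8400) = 0.0756
x2 ∨ (x5 ∧ x2) = a + b − a·b on (0.8400, 0.0756) = 0.8521
((x2 ∨ ¬x2) ∧ ¬x5) ∧ (x2 ∨ (x5 ∧ x2)) = a·b on (0.7877, 0.8521) = 0.6712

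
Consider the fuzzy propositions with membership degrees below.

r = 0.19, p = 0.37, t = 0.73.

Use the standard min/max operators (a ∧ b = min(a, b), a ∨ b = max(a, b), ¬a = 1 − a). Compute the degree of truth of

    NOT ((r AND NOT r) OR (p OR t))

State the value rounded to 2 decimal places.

NOT r = 1 − 0.19 = 0.81
r AND NOT r = min(a, b) on (0.19, 0.81) = 0.19
p OR t = max(a, b) on (0.37, 0.73) = 0.73
(r AND NOT r) OR (p OR t) = max(a, b) on (0.19, 0.73) = 0.73
NOT ((r AND NOT r) OR (p OR t)) = 1 − 0.73 = 0.27

0.27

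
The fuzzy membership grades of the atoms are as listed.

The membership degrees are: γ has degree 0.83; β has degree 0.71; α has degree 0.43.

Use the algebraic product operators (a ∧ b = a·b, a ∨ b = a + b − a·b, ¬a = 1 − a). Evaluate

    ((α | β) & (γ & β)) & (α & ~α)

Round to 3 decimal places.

0.121

α | β = a + b − a·b on (0.4300, 0.7100) = 0.8347
γ & β = a·b on (0.8300, 0.7100) = 0.5893
(α | β) & (γ & β) = a·b on (0.8347, 0.5893) = 0.4919
~α = 1 − 0.4300 = 0.5700
α & ~α = a·b on (0.4300, 0.5700) = 0.2451
((α | β) & (γ & β)) & (α & ~α) = a·b on (0.4919, 0.2451) = 0.1206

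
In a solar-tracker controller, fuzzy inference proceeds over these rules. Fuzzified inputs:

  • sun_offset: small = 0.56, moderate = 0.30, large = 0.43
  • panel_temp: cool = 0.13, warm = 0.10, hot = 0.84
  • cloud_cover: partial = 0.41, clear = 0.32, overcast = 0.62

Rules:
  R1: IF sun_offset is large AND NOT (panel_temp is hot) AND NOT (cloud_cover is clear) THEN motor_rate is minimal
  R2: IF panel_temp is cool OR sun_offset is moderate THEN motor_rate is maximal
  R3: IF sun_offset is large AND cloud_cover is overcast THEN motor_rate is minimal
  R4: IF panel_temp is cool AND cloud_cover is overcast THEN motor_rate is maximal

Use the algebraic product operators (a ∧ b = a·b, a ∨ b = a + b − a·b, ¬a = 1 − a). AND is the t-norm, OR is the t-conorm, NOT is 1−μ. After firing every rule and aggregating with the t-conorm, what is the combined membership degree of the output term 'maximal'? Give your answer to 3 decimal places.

R1: large=0.43, ¬hot=1−0.84=0.16, ¬clear=1−0.32=0.68; AND[a·b] → w = 0.0468
R2: cool=0.13, moderate=0.30; OR[a + b − a·b] → w = 0.3910
R3: large=0.43, overcast=0.62; AND[a·b] → w = 0.2666
R4: cool=0.13, overcast=0.62; AND[a·b] → w = 0.0806
Rules with consequent 'maximal': {R2, R4} → strengths 0.3910, 0.0806
Aggregate via t-conorm [a + b − a·b]: 0.4401

0.440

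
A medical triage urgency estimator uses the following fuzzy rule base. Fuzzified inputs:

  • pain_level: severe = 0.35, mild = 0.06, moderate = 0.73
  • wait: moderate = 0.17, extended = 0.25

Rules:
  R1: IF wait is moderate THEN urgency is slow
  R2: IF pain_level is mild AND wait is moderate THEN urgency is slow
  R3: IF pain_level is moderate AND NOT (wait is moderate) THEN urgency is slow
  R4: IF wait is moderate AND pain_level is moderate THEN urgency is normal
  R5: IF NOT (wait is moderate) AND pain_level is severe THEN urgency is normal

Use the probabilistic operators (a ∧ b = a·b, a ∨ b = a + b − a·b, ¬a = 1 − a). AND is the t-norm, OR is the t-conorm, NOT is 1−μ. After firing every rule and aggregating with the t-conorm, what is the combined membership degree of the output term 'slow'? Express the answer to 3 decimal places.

0.676

R1: moderate=0.17 → w = 0.1700
R2: mild=0.06, moderate=0.17; AND[a·b] → w = 0.0102
R3: moderate=0.73, ¬moderate=1−0.17=0.83; AND[a·b] → w = 0.6059
R4: moderate=0.17, moderate=0.73; AND[a·b] → w = 0.1241
R5: ¬moderate=1−0.17=0.83, severe=0.35; AND[a·b] → w = 0.2905
Rules with consequent 'slow': {R1, R2, R3} → strengths 0.1700, 0.0102, 0.6059
Aggregate via t-conorm [a + b − a·b]: 0.6762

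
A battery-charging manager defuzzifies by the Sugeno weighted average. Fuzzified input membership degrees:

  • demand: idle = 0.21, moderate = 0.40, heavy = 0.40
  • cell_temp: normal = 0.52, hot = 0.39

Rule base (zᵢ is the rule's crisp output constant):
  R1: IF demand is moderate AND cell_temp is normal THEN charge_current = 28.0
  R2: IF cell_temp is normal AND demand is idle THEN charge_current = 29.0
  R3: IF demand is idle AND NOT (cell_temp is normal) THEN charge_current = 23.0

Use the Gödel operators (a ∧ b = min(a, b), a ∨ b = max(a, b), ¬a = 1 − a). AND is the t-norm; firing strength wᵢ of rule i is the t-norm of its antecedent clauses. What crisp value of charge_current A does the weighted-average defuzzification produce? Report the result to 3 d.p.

26.976

R1 (z=28.0): moderate=0.40, normal=0.52; AND[min(a, b)] → w = 0.40
R2 (z=29.0): normal=0.52, idle=0.21; AND[min(a, b)] → w = 0.21
R3 (z=23.0): idle=0.21, ¬normal=1−0.52=0.48; AND[min(a, b)] → w = 0.21
Weighted average = (0.40·28.0 + 0.21·29.0 + 0.21·23.0) / (0.40 + 0.21 + 0.21)
  = 22.1200 / 0.8200 = 26.976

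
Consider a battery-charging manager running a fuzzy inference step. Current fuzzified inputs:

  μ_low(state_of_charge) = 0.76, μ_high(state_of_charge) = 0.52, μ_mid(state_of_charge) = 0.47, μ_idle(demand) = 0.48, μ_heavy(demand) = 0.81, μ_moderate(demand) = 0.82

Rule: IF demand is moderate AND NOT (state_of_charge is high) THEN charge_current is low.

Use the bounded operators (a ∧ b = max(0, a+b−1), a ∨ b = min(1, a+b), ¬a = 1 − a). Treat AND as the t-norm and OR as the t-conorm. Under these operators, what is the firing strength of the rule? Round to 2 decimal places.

firing strength: moderate=0.82, ¬high=1−0.52=0.48; AND[max(0, a+b−1)] → w = 0.30

0.30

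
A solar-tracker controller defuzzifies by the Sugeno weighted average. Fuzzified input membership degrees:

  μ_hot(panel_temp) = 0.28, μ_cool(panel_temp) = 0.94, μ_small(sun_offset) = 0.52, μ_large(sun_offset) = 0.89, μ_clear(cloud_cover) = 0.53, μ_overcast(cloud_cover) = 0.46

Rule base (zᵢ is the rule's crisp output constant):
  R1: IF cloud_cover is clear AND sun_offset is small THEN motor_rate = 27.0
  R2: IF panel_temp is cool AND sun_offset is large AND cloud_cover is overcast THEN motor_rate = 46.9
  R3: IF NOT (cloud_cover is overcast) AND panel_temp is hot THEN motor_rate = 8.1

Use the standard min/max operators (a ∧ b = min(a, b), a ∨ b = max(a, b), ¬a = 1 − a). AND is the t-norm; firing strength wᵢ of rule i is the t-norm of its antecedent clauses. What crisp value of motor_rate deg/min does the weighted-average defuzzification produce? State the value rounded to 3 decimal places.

30.065

R1 (z=27.0): clear=0.53, small=0.52; AND[min(a, b)] → w = 0.52
R2 (z=46.9): cool=0.94, large=0.89, overcast=0.46; AND[min(a, b)] → w = 0.46
R3 (z=8.1): ¬overcast=1−0.46=0.54, hot=0.28; AND[min(a, b)] → w = 0.28
Weighted average = (0.52·27.0 + 0.46·46.9 + 0.28·8.1) / (0.52 + 0.46 + 0.28)
  = 37.8820 / 1.2600 = 30.065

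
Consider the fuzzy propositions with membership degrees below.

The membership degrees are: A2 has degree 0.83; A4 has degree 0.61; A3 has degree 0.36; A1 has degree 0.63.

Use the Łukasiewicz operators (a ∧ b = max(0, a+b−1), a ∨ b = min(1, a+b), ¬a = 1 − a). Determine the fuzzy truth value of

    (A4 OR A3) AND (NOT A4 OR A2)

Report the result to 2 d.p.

0.97

A4 OR A3 = min(1, a+b) on (0.61, 0.36) = 0.97
NOT A4 = 1 − 0.61 = 0.39
NOT A4 OR A2 = min(1, a+b) on (0.39, 0.83) = 1.00
(A4 OR A3) AND (NOT A4 OR A2) = max(0, a+b−1) on (0.97, 1.00) = 0.97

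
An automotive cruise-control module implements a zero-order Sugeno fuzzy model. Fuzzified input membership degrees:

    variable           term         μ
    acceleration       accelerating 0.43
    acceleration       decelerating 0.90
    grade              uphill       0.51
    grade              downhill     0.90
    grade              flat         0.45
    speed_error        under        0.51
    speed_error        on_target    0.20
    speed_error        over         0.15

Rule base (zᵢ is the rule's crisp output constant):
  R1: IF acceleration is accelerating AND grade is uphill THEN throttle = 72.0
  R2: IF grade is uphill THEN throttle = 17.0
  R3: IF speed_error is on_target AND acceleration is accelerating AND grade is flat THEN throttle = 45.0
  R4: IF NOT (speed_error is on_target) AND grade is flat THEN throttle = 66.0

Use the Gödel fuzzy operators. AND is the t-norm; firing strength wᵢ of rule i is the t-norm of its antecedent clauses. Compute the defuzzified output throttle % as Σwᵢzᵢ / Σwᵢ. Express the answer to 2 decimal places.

49.26

R1 (z=72.0): accelerating=0.43, uphill=0.51; AND[min(a, b)] → w = 0.43
R2 (z=17.0): uphill=0.51 → w = 0.51
R3 (z=45.0): on_target=0.20, accelerating=0.43, flat=0.45; AND[min(a, b)] → w = 0.20
R4 (z=66.0): ¬on_target=1−0.20=0.80, flat=0.45; AND[min(a, b)] → w = 0.45
Weighted average = (0.43·72.0 + 0.51·17.0 + 0.20·45.0 + 0.45·66.0) / (0.43 + 0.51 + 0.20 + 0.45)
  = 78.3300 / 1.5900 = 49.26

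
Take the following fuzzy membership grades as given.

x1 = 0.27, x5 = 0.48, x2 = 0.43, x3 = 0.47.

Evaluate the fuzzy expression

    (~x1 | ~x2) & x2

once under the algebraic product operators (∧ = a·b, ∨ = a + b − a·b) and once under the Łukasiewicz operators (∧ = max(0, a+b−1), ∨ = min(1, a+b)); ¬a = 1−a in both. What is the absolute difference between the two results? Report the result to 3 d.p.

Under algebraic product:
  ~x1 = 1 − 0.2700 = 0.7300
  ~x2 = 1 − 0.4300 = 0.5700
  ~x1 | ~x2 = a + b − a·b on (0.7300, 0.5700) = 0.8839
  (~x1 | ~x2) & x2 = a·b on (0.8839, 0.4300) = 0.3801
  → value = 0.3801
Under Łukasiewicz:
  ~x1 = 1 − 0.27 = 0.73
  ~x2 = 1 − 0.43 = 0.57
  ~x1 | ~x2 = min(1, a+b) on (0.73, 0.57) = 1.00
  (~x1 | ~x2) & x2 = max(0, a+b−1) on (1.00, 0.43) = 0.43
  → value = 0.4300
|0.3801 − 0.4300| = 0.050

0.050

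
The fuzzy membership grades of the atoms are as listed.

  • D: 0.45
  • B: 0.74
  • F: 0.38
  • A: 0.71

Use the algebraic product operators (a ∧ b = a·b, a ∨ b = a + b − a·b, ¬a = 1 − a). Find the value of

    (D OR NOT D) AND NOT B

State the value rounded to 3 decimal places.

NOT D = 1 − 0.4500 = 0.5500
D OR NOT D = a + b − a·b on (0.4500, 0.5500) = 0.7525
NOT B = 1 − 0.7400 = 0.2600
(D OR NOT D) AND NOT B = a·b on (0.7525, 0.2600) = 0.1956

0.196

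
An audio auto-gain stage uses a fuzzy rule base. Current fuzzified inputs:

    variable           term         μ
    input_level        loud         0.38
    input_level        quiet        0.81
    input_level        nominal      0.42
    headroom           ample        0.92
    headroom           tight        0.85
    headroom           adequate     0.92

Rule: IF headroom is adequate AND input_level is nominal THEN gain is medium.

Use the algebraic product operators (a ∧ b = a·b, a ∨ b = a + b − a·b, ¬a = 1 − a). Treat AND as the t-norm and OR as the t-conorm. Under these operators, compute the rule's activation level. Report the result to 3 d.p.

firing strength: adequate=0.92, nominal=0.42; AND[a·b] → w = 0.3864

0.386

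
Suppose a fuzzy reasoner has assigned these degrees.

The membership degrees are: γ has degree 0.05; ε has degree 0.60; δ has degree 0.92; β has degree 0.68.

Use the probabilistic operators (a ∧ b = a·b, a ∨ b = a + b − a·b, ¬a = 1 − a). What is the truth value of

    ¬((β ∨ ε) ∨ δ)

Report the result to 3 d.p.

0.010

β ∨ ε = a + b − a·b on (0.6800, 0.6000) = 0.8720
(β ∨ ε) ∨ δ = a + b − a·b on (0.8720, 0.9200) = 0.9898
¬((β ∨ ε) ∨ δ) = 1 − 0.9898 = 0.0102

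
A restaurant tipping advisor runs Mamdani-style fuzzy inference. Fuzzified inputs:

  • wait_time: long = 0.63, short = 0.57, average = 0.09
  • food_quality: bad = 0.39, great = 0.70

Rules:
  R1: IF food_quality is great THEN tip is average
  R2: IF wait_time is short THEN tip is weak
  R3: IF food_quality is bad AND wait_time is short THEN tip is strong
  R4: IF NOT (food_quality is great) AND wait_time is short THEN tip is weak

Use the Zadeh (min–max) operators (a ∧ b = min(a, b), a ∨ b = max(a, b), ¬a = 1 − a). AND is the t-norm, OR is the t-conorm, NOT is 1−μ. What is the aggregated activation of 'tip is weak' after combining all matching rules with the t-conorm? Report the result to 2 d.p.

0.57

R1: great=0.70 → w = 0.70
R2: short=0.57 → w = 0.57
R3: bad=0.39, short=0.57; AND[min(a, b)] → w = 0.39
R4: ¬great=1−0.70=0.30, short=0.57; AND[min(a, b)] → w = 0.30
Rules with consequent 'weak': {R2, R4} → strengths 0.57, 0.30
Aggregate via t-conorm [max(a, b)]: 0.57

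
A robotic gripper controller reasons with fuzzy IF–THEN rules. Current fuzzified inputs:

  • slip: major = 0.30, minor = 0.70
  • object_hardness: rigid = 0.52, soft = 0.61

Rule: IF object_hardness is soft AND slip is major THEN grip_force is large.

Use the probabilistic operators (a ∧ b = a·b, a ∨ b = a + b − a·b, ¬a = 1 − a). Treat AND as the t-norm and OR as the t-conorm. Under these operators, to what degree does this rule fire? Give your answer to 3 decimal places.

0.183

firing strength: soft=0.61, major=0.30; AND[a·b] → w = 0.1830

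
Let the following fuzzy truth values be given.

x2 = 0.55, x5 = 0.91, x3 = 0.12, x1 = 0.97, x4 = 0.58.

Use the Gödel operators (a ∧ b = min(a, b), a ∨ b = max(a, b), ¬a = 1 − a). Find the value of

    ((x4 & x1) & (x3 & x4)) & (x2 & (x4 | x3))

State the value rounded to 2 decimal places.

0.12

x4 & x1 = min(a, b) on (0.58, 0.97) = 0.58
x3 & x4 = min(a, b) on (0.12, 0.58) = 0.12
(x4 & x1) & (x3 & x4) = min(a, b) on (0.58, 0.12) = 0.12
x4 | x3 = max(a, b) on (0.58, 0.12) = 0.58
x2 & (x4 | x3) = min(a, b) on (0.55, 0.58) = 0.55
((x4 & x1) & (x3 & x4)) & (x2 & (x4 | x3)) = min(a, b) on (0.12, 0.55) = 0.12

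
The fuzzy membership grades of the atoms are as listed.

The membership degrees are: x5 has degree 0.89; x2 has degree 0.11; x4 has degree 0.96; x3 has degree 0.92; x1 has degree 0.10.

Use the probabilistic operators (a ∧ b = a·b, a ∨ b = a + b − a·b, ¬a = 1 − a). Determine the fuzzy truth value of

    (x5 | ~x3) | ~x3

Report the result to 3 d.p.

0.907

~x3 = 1 − 0.9200 = 0.0800
x5 | ~x3 = a + b − a·b on (0.8900, 0.0800) = 0.8988
~x3 = 1 − 0.9200 = 0.0800
(x5 | ~x3) | ~x3 = a + b − a·b on (0.8988, 0.0800) = 0.9069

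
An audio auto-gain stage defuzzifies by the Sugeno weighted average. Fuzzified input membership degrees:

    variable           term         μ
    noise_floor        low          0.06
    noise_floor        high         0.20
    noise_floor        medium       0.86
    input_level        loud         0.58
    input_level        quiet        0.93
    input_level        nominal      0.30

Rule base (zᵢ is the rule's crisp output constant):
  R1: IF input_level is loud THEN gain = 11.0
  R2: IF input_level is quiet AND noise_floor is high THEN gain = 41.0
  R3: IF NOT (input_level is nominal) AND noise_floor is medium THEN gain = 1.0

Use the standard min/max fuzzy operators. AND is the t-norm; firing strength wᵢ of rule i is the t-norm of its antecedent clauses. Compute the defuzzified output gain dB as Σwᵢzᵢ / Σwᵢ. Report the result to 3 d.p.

R1 (z=11.0): loud=0.58 → w = 0.58
R2 (z=41.0): quiet=0.93, high=0.20; AND[min(a, b)] → w = 0.20
R3 (z=1.0): ¬nominal=1−0.30=0.70, medium=0.86; AND[min(a, b)] → w = 0.70
Weighted average = (0.58·11.0 + 0.20·41.0 + 0.70·1.0) / (0.58 + 0.20 + 0.70)
  = 15.2800 / 1.4800 = 10.324

10.324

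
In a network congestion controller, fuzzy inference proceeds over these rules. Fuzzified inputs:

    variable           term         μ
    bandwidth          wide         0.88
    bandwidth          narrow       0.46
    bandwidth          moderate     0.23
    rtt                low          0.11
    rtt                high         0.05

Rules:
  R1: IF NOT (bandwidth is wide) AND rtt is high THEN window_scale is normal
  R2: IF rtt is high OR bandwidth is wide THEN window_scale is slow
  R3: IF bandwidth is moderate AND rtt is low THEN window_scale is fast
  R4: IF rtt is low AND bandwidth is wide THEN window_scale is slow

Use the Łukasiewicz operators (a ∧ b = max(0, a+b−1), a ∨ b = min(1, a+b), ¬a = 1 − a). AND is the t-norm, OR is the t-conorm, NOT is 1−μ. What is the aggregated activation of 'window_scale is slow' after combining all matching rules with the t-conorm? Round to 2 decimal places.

0.93

R1: ¬wide=1−0.88=0.12, high=0.05; AND[max(0, a+b−1)] → w = 0.00
R2: high=0.05, wide=0.88; OR[min(1, a+b)] → w = 0.93
R3: moderate=0.23, low=0.11; AND[max(0, a+b−1)] → w = 0.00
R4: low=0.11, wide=0.88; AND[max(0, a+b−1)] → w = 0.00
Rules with consequent 'slow': {R2, R4} → strengths 0.93, 0.00
Aggregate via t-conorm [min(1, a+b)]: 0.93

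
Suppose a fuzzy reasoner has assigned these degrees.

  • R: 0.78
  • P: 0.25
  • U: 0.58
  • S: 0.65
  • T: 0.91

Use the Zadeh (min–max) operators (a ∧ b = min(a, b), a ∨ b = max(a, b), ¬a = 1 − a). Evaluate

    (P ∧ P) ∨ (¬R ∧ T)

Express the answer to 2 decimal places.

0.25

P ∧ P = min(a, b) on (0.25, 0.25) = 0.25
¬R = 1 − 0.78 = 0.22
¬R ∧ T = min(a, b) on (0.22, 0.91) = 0.22
(P ∧ P) ∨ (¬R ∧ T) = max(a, b) on (0.25, 0.22) = 0.25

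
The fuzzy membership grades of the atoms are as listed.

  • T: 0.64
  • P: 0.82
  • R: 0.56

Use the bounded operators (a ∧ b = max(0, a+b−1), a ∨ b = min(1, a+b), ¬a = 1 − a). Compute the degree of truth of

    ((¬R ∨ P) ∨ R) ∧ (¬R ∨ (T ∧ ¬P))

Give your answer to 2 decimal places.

0.44

¬R = 1 − 0.56 = 0.44
¬R ∨ P = min(1, a+b) on (0.44, 0.82) = 1.00
(¬R ∨ P) ∨ R = min(1, a+b) on (1.00, 0.56) = 1.00
¬R = 1 − 0.56 = 0.44
¬P = 1 − 0.82 = 0.18
T ∧ ¬P = max(0, a+b−1) on (0.64, 0.18) = 0.00
¬R ∨ (T ∧ ¬P) = min(1, a+b) on (0.44, 0.00) = 0.44
((¬R ∨ P) ∨ R) ∧ (¬R ∨ (T ∧ ¬P)) = max(0, a+b−1) on (1.00, 0.44) = 0.44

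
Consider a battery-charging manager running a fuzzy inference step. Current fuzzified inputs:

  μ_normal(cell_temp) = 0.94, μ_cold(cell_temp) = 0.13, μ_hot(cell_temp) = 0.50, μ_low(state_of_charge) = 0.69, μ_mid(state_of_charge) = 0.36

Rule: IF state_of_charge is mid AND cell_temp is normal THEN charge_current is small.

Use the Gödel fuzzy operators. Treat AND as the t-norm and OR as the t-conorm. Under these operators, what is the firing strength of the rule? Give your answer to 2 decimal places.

firing strength: mid=0.36, normal=0.94; AND[min(a, b)] → w = 0.36

0.36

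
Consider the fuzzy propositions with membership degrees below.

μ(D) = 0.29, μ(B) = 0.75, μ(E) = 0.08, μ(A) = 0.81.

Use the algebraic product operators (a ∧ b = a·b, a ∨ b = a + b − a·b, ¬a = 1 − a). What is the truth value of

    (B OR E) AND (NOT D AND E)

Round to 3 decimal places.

B OR E = a + b − a·b on (0.7500, 0.0800) = 0.7700
NOT D = 1 − 0.2900 = 0.7100
NOT D AND E = a·b on (0.7100, 0.0800) = 0.0568
(B OR E) AND (NOT D AND E) = a·b on (0.7700, 0.0568) = 0.0437

0.044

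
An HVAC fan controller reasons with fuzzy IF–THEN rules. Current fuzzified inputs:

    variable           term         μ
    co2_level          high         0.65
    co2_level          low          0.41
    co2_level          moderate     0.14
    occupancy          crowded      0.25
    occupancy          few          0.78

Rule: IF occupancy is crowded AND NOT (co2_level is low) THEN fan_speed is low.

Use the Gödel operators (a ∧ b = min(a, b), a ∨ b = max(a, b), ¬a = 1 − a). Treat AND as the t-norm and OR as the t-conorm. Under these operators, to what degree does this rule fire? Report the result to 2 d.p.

0.25

firing strength: crowded=0.25, ¬low=1−0.41=0.59; AND[min(a, b)] → w = 0.25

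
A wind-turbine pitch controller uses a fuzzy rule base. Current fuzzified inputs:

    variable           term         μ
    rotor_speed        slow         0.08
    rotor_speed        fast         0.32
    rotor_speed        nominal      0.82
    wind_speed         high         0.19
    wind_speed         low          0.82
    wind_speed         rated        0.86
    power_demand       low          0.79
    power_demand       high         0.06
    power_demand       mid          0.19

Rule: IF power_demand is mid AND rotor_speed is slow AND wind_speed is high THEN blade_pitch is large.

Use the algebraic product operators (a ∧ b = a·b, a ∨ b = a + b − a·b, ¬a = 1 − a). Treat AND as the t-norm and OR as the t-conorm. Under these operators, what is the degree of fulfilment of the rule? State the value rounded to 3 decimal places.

0.003

firing strength: mid=0.19, slow=0.08, high=0.19; AND[a·b] → w = 0.0029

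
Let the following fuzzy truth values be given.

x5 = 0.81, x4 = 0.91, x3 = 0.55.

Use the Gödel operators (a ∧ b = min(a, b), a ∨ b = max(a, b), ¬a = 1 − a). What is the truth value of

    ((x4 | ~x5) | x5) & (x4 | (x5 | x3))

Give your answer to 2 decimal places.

0.91

~x5 = 1 − 0.81 = 0.19
x4 | ~x5 = max(a, b) on (0.91, 0.19) = 0.91
(x4 | ~x5) | x5 = max(a, b) on (0.91, 0.81) = 0.91
x5 | x3 = max(a, b) on (0.81, 0.55) = 0.81
x4 | (x5 | x3) = max(a, b) on (0.91, 0.81) = 0.91
((x4 | ~x5) | x5) & (x4 | (x5 | x3)) = min(a, b) on (0.91, 0.91) = 0.91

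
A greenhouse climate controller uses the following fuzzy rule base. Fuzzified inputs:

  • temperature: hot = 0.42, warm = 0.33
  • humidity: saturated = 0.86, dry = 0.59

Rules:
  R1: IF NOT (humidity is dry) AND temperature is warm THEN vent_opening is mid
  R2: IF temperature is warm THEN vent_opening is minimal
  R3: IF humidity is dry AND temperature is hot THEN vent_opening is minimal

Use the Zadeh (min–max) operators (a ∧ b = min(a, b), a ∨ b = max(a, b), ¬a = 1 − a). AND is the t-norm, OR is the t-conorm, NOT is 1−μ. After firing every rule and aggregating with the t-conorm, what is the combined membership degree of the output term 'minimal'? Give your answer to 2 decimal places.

R1: ¬dry=1−0.59=0.41, warm=0.33; AND[min(a, b)] → w = 0.33
R2: warm=0.33 → w = 0.33
R3: dry=0.59, hot=0.42; AND[min(a, b)] → w = 0.42
Rules with consequent 'minimal': {R2, R3} → strengths 0.33, 0.42
Aggregate via t-conorm [max(a, b)]: 0.42

0.42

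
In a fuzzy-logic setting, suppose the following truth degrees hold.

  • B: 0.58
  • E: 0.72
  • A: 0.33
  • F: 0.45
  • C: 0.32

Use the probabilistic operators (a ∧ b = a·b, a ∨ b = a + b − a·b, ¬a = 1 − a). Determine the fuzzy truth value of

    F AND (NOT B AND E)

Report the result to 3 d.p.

NOT B = 1 − 0.5800 = 0.4200
NOT B AND E = a·b on (0.4200, 0.7200) = 0.3024
F AND (NOT B AND E) = a·b on (0.4500, 0.3024) = 0.1361

0.136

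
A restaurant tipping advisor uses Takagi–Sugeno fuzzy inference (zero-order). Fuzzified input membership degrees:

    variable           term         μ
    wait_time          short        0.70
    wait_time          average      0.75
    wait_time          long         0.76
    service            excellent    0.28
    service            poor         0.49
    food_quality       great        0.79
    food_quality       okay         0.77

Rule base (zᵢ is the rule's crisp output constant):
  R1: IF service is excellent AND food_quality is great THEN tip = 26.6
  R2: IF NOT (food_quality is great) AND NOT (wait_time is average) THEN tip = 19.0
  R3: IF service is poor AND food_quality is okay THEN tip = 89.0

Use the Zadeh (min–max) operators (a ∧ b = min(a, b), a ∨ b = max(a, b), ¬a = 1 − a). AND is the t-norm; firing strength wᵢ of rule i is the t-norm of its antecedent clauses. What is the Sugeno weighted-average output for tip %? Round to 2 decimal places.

56.17

R1 (z=26.6): excellent=0.28, great=0.79; AND[min(a, b)] → w = 0.28
R2 (z=19.0): ¬great=1−0.79=0.21, ¬average=1−0.75=0.25; AND[min(a, b)] → w = 0.21
R3 (z=89.0): poor=0.49, okay=0.77; AND[min(a, b)] → w = 0.49
Weighted average = (0.28·26.6 + 0.21·19.0 + 0.49·89.0) / (0.28 + 0.21 + 0.49)
  = 55.0480 / 0.9800 = 56.17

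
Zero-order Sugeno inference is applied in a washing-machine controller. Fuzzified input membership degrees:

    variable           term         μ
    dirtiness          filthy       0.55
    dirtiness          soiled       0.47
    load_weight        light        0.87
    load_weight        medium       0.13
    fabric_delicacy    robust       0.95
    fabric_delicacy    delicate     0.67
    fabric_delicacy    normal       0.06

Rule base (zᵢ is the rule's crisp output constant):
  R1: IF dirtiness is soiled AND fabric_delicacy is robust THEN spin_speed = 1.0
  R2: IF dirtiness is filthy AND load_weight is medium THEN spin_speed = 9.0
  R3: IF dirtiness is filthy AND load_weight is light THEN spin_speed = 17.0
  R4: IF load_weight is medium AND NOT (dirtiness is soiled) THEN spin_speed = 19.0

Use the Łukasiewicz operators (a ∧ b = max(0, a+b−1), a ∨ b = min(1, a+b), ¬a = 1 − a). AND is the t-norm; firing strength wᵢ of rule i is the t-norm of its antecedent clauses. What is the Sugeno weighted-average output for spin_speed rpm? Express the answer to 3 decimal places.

9.000

R1 (z=1.0): soiled=0.47, robust=0.95; AND[max(0, a+b−1)] → w = 0.42
R2 (z=9.0): filthy=0.55, medium=0.13; AND[max(0, a+b−1)] → w = 0.00
R3 (z=17.0): filthy=0.55, light=0.87; AND[max(0, a+b−1)] → w = 0.42
R4 (z=19.0): medium=0.13, ¬soiled=1−0.47=0.53; AND[max(0, a+b−1)] → w = 0.00
Weighted average = (0.42·1.0 + 0.00·9.0 + 0.42·17.0 + 0.00·19.0) / (0.42 + 0.00 + 0.42 + 0.00)
  = 7.5600 / 0.8400 = 9.000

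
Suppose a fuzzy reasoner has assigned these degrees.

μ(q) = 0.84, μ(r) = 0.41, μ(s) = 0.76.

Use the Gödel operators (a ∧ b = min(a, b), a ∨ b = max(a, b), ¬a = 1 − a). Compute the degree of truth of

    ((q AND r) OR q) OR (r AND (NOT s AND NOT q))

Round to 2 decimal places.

q AND r = min(a, b) on (0.84, 0.41) = 0.41
(q AND r) OR q = max(a, b) on (0.41, 0.84) = 0.84
NOT s = 1 − 0.76 = 0.24
NOT q = 1 − 0.84 = 0.16
NOT s AND NOT q = min(a, b) on (0.24, 0.16) = 0.16
r AND (NOT s AND NOT q) = min(a, b) on (0.41, 0.16) = 0.16
((q AND r) OR q) OR (r AND (NOT s AND NOT q)) = max(a, b) on (0.84, 0.16) = 0.84

0.84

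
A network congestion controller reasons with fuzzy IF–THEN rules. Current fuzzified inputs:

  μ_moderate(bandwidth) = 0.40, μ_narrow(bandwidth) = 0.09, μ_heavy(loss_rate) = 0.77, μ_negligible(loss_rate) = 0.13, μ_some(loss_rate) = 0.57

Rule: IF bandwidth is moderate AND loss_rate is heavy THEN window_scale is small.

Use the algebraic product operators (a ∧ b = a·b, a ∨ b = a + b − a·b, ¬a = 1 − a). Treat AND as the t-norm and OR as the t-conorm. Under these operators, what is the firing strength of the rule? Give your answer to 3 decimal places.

0.308

firing strength: moderate=0.40, heavy=0.77; AND[a·b] → w = 0.3080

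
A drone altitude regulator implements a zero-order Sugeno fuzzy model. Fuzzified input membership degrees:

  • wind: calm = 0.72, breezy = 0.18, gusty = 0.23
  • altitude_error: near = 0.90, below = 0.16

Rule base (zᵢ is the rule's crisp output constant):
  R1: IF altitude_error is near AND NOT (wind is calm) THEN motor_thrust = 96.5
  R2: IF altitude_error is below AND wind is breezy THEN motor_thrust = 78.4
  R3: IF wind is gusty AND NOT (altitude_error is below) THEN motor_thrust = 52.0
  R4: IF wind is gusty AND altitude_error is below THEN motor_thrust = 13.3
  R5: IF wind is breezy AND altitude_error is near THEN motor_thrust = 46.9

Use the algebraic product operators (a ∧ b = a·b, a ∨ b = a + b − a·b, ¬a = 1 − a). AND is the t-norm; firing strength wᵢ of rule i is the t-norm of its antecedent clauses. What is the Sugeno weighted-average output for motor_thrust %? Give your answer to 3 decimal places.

66.453

R1 (z=96.5): near=0.90, ¬calm=1−0.72=0.28; AND[a·b] → w = 0.2520
R2 (z=78.4): below=0.16, breezy=0.18; AND[a·b] → w = 0.0288
R3 (z=52.0): gusty=0.23, ¬below=1−0.16=0.84; AND[a·b] → w = 0.1932
R4 (z=13.3): gusty=0.23, below=0.16; AND[a·b] → w = 0.0368
R5 (z=46.9): breezy=0.18, near=0.90; AND[a·b] → w = 0.1620
Weighted average = (0.2520·96.5 + 0.0288·78.4 + 0.1932·52.0 + 0.0368·13.3 + 0.1620·46.9) / (0.2520 + 0.0288 + 0.1932 + 0.0368 + 0.1620)
  = 44.7096 / 0.6728 = 66.453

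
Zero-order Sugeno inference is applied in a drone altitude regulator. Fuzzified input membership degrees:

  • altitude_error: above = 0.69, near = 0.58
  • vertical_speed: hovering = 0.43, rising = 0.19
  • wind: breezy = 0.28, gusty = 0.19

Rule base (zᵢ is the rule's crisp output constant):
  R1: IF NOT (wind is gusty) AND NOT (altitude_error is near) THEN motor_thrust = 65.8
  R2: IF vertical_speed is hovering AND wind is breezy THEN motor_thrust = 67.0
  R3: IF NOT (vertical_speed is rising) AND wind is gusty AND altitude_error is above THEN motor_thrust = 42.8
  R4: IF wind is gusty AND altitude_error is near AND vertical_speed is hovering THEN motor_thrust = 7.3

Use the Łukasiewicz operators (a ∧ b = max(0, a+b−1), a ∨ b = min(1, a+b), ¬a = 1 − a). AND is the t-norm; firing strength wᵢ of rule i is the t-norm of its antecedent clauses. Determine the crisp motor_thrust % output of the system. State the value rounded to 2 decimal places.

65.80

R1 (z=65.8): ¬gusty=1−0.19=0.81, ¬near=1−0.58=0.42; AND[max(0, a+b−1)] → w = 0.23
R2 (z=67.0): hovering=0.43, breezy=0.28; AND[max(0, a+b−1)] → w = 0.00
R3 (z=42.8): ¬rising=1−0.19=0.81, gusty=0.19, above=0.69; AND[max(0, a+b−1)] → w = 0.00
R4 (z=7.3): gusty=0.19, near=0.58, hovering=0.43; AND[max(0, a+b−1)] → w = 0.00
Weighted average = (0.23·65.8 + 0.00·67.0 + 0.00·42.8 + 0.00·7.3) / (0.23 + 0.00 + 0.00 + 0.00)
  = 15.1340 / 0.2300 = 65.80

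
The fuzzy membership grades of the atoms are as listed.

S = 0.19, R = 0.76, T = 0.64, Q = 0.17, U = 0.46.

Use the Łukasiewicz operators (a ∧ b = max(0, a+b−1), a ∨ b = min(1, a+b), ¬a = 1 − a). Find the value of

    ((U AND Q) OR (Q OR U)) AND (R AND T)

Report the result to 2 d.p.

0.03

U AND Q = max(0, a+b−1) on (0.46, 0.17) = 0.00
Q OR U = min(1, a+b) on (0.17, 0.46) = 0.63
(U AND Q) OR (Q OR U) = min(1, a+b) on (0.00, 0.63) = 0.63
R AND T = max(0, a+b−1) on (0.76, 0.64) = 0.40
((U AND Q) OR (Q OR U)) AND (R AND T) = max(0, a+b−1) on (0.63, 0.40) = 0.03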